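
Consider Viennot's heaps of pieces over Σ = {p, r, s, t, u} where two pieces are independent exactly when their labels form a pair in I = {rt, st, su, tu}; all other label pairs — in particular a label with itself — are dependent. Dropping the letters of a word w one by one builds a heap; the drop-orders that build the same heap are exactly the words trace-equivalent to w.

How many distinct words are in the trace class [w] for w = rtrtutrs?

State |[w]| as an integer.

56

piece 0:r — minimal
piece 1:t — minimal
piece 2:r rests on {0:r}
piece 3:t rests on {1:t}
piece 4:u rests on {2:r}
piece 5:t rests on {3:t}
piece 6:r rests on {4:u}
piece 7:s rests on {6:r}
minimal pieces: {0:r, 1:t}
ways to finish when only these pieces remain (= sum over removing one remaining piece with nothing left below it):
  1 left: {5}→1  {7}→1
  2 left: {3,5}→1  {5,7}→2  {6,7}→1
  3 left: {1,3,5}→1  {3,5,7}→3  {4,6,7}→1  {5,6,7}→3
  4 left: {1,3,5,7}→4  {2,4,6,7}→1  {3,5,6,7}→6  {4,5,6,7}→4
  5 left: {0,2,4,6,7}→1  {1,3,5,6,7}→10  {2,4,5,6,7}→5  {3,4,5,6,7}→10
  6 left: {0,2,4,5,6,7}→6  {1,3,4,5,6,7}→20  {2,3,4,5,6,7}→15
  placing 0:r first → 35 extensions
  placing 1:t first → 21 extensions
total linear extensions = 56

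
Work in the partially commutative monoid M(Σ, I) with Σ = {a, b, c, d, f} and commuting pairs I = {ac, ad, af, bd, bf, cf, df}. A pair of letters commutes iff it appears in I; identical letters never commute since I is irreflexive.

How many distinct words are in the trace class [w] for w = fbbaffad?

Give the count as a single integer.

drop 0:f onto floor
drop 1:b onto floor
drop 2:b onto {1:b}
drop 3:a onto {2:b}
drop 4:f onto {0:f}
drop 5:f onto {4:f}
drop 6:a onto {3:a}
drop 7:d onto floor
ground layer = {0:f, 1:b, 7:d}
drop-orders for the pieces not yet dropped (sum over which currently-grounded one goes next):
  1 to go: {5} 1  {6} 1  {7} 1
  2 to go: {3,6} 1  {4,5} 1  {5,6} 2  {5,7} 2  {6,7} 2
  3 to go: {0,4,5} 1  {2,3,6} 1  {3,5,6} 3  {3,6,7} 3  {4,5,6} 3  {4,5,7} 3  {5,6,7} 6
  4 to go: {0,4,5,6} 4  {0,4,5,7} 4  {1,2,3,6} 1  {2,3,5,6} 4  {2,3,6,7} 4  {3,4,5,6} 6  {3,5,6,7} 12  {4,5,6,7} 12
  5 to go: {0,3,4,5,6} 10  {0,4,5,6,7} 20  {1,2,3,5,6} 5  {1,2,3,6,7} 5  {2,3,4,5,6} 10  {2,3,5,6,7} 20  {3,4,5,6,7} 30
  6 to go: {0,2,3,4,5,6} 20  {0,3,4,5,6,7} 60  {1,2,3,4,5,6} 15  {1,2,3,5,6,7} 30  {2,3,4,5,6,7} 60
  if 0:f drops first: 105 orders
  if 1:b drops first: 140 orders
  if 7:d drops first: 35 orders
heap linearizations: 280

280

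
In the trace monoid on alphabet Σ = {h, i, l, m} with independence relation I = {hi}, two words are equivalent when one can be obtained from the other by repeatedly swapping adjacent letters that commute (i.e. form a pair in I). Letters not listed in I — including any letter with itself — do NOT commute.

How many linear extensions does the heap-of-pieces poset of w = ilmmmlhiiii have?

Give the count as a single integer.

5

#0=i has no predecessor
#1=l depends on [0:i]
#2=m depends on [1:l]
#3=m depends on [2:m]
#4=m depends on [3:m]
#5=l depends on [4:m]
#6=h depends on [5:l]
#7=i depends on [5:l]
#8=i depends on [7:i]
#9=i depends on [8:i]
#10=i depends on [9:i]
sources: [0:i]
N(rest) = Σ N(rest − s) over sources s of rest; N(one piece) = 1:
  size 1 → [6]=1  [10]=1
  size 2 → [6,10]=2  [9,10]=1
  size 3 → [6,9,10]=3  [8,9,10]=1
  size 4 → [6,8,9,10]=4  [7,8,9,10]=1
  size 5 → [6,7,8,9,10]=5
  size 6 → [5,6,7,8,9,10]=5
  size 7 → [4,5,6,7,8,9,10]=5
  size 8 → [3,4,5,6,7,8,9,10]=5
  size 9 → [2,3,4,5,6,7,8,9,10]=5
  first=0(i) contributes 5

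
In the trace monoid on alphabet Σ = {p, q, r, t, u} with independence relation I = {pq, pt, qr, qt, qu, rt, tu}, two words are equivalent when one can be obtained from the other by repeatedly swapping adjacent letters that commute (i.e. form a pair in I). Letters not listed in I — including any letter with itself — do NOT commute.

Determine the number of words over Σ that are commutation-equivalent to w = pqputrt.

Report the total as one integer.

105

drop 0:p onto floor
drop 1:q onto floor
drop 2:p onto {0:p}
drop 3:u onto {2:p}
drop 4:t onto floor
drop 5:r onto {3:u}
drop 6:t onto {4:t}
ground layer = {0:p, 1:q, 4:t}
drop-orders for the pieces not yet dropped (sum over which currently-grounded one goes next):
  1 to go: {1} 1  {5} 1  {6} 1
  2 to go: {1,5} 2  {1,6} 2  {3,5} 1  {4,6} 1  {5,6} 2
  3 to go: {1,3,5} 3  {1,4,6} 3  {1,5,6} 6  {2,3,5} 1  {3,5,6} 3  {4,5,6} 3
  4 to go: {0,2,3,5} 1  {1,2,3,5} 4  {1,3,5,6} 12  {1,4,5,6} 12  {2,3,5,6} 4  {3,4,5,6} 6
  5 to go: {0,1,2,3,5} 5  {0,2,3,5,6} 5  {1,2,3,5,6} 20  {1,3,4,5,6} 30  {2,3,4,5,6} 10
  if 0:p drops first: 60 orders
  if 1:q drops first: 15 orders
  if 4:t drops first: 30 orders
heap linearizations: 105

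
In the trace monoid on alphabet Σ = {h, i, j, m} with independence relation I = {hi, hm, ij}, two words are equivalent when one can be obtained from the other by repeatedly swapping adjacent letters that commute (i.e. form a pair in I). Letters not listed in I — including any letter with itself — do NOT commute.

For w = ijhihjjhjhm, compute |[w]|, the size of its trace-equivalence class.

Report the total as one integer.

81

drop 0:i onto floor
drop 1:j onto floor
drop 2:h onto {1:j}
drop 3:i onto {0:i}
drop 4:h onto {2:h}
drop 5:j onto {4:h}
drop 6:j onto {5:j}
drop 7:h onto {6:j}
drop 8:j onto {7:h}
drop 9:h onto {8:j}
drop 10:m onto {3:i, 8:j}
ground layer = {0:i, 1:j}
drop-orders for the pieces not yet dropped (sum over which currently-grounded one goes next):
  1 to go: {9} 1  {10} 1
  2 to go: {3,10} 1  {9,10} 2
  3 to go: {0,3,10} 1  {3,9,10} 3  {8,9,10} 2
  4 to go: {0,3,9,10} 4  {3,8,9,10} 5  {7,8,9,10} 2
  5 to go: {0,3,8,9,10} 9  {3,7,8,9,10} 7  {6,7,8,9,10} 2
  6 to go: {0,3,7,8,9,10} 16  {3,6,7,8,9,10} 9  {5,6,7,8,9,10} 2
  7 to go: {0,3,6,7,8,9,10} 25  {3,5,6,7,8,9,10} 11  {4,5,6,7,8,9,10} 2
  8 to go: {0,3,5,6,7,8,9,10} 36  {2,4,5,6,7,8,9,10} 2  {3,4,5,6,7,8,9,10} 13
  9 to go: {0,3,4,5,6,7,8,9,10} 49  {1,2,4,5,6,7,8,9,10} 2  {2,3,4,5,6,7,8,9,10} 15
  if 0:i drops first: 17 orders
  if 1:j drops first: 64 orders
heap linearizations: 81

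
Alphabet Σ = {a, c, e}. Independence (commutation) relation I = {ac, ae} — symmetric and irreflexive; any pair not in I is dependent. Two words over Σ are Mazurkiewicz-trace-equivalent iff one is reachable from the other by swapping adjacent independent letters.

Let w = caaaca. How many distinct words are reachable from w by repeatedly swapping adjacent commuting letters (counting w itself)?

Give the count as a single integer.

#0=c has no predecessor
#1=a has no predecessor
#2=a depends on [1:a]
#3=a depends on [2:a]
#4=c depends on [0:c]
#5=a depends on [3:a]
sources: [0:c, 1:a]
N(rest) = Σ N(rest − s) over sources s of rest; N(one piece) = 1:
  size 1 → [4]=1  [5]=1
  size 2 → [0,4]=1  [3,5]=1  [4,5]=2
  size 3 → [0,4,5]=3  [2,3,5]=1  [3,4,5]=3
  size 4 → [0,3,4,5]=6  [1,2,3,5]=1  [2,3,4,5]=4
  first=0(c) contributes 5
  first=1(a) contributes 10
|[w]| = 15

15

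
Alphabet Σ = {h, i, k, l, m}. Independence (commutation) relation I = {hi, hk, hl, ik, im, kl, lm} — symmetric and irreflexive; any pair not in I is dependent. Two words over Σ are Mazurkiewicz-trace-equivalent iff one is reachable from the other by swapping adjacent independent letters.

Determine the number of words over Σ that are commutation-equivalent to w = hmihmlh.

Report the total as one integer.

21

drop 0:h onto floor
drop 1:m onto {0:h}
drop 2:i onto floor
drop 3:h onto {1:m}
drop 4:m onto {3:h}
drop 5:l onto {2:i}
drop 6:h onto {4:m}
ground layer = {0:h, 2:i}
drop-orders for the pieces not yet dropped (sum over which currently-grounded one goes next):
  1 to go: {5} 1  {6} 1
  2 to go: {2,5} 1  {4,6} 1  {5,6} 2
  3 to go: {2,5,6} 3  {3,4,6} 1  {4,5,6} 3
  4 to go: {1,3,4,6} 1  {2,4,5,6} 6  {3,4,5,6} 4
  5 to go: {0,1,3,4,6} 1  {1,3,4,5,6} 5  {2,3,4,5,6} 10
  if 0:h drops first: 15 orders
  if 2:i drops first: 6 orders
heap linearizations: 21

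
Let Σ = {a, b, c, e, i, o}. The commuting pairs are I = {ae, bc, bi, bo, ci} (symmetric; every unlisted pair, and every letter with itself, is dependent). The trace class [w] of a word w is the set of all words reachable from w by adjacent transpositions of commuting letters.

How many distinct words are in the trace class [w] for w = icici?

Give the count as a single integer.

0(i) covers ∅
1(c) covers ∅
2(i) covers 0:i
3(c) covers 1:c
4(i) covers 2:i
floor of heap: 0:i, 1:c
completions by unplaced set U, small U first (add the entries for U minus each lowest piece of U):
  |U|=1: {3}:1  {4}:1
  |U|=2: {1,3}:1  {2,4}:1  {3,4}:2
  |U|=3: {0,2,4}:1  {1,3,4}:3  {2,3,4}:3
  start at 0(i): 6
  start at 1(c): 4
sum over floor = 10

10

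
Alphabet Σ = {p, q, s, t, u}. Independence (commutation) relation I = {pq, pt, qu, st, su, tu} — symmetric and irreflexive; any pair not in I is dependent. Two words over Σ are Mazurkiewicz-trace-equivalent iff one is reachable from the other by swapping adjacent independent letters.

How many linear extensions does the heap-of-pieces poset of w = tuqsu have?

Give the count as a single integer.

drop 0:t onto floor
drop 1:u onto floor
drop 2:q onto {0:t}
drop 3:s onto {2:q}
drop 4:u onto {1:u}
ground layer = {0:t, 1:u}
drop-orders for the pieces not yet dropped (sum over which currently-grounded one goes next):
  1 to go: {3} 1  {4} 1
  2 to go: {1,4} 1  {2,3} 1  {3,4} 2
  3 to go: {0,2,3} 1  {1,3,4} 3  {2,3,4} 3
  if 0:t drops first: 6 orders
  if 1:u drops first: 4 orders
heap linearizations: 10

10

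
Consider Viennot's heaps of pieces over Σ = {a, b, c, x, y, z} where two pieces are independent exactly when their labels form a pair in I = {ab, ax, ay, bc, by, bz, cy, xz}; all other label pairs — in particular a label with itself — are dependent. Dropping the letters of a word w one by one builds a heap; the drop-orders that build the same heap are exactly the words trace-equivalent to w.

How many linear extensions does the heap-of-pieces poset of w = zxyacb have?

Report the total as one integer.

33

0(z) covers ∅
1(x) covers ∅
2(y) covers 0:z, 1:x
3(a) covers 0:z
4(c) covers 1:x, 3:a
5(b) covers 1:x
floor of heap: 0:z, 1:x
completions by unplaced set U, small U first (add the entries for U minus each lowest piece of U):
  |U|=1: {2}:1  {4}:1  {5}:1
  |U|=2: {2,4}:2  {2,5}:2  {3,4}:1  {4,5}:2
  |U|=3: {2,3,4}:3  {2,4,5}:6  {3,4,5}:3
  |U|=4: {0,2,3,4}:3  {1,2,4,5}:6  {2,3,4,5}:12
  start at 0(z): 18
  start at 1(x): 15
sum over floor = 33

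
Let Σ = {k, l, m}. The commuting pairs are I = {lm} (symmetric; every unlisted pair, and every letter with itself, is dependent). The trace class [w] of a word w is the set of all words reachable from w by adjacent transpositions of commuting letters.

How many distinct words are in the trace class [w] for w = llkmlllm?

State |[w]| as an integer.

10

0(l) covers ∅
1(l) covers 0:l
2(k) covers 1:l
3(m) covers 2:k
4(l) covers 2:k
5(l) covers 4:l
6(l) covers 5:l
7(m) covers 3:m
floor of heap: 0:l
completions by unplaced set U, small U first (add the entries for U minus each lowest piece of U):
  |U|=1: {6}:1  {7}:1
  |U|=2: {3,7}:1  {5,6}:1  {6,7}:2
  |U|=3: {3,6,7}:3  {4,5,6}:1  {5,6,7}:3
  |U|=4: {3,5,6,7}:6  {4,5,6,7}:4
  |U|=5: {3,4,5,6,7}:10
  |U|=6: {2,3,4,5,6,7}:10
  start at 0(l): 10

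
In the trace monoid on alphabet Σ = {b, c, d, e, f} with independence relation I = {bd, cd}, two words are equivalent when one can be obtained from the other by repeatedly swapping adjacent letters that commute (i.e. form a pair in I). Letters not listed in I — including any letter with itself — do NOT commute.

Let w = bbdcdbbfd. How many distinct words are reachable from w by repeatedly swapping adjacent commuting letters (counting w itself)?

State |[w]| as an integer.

#0=b has no predecessor
#1=b depends on [0:b]
#2=d has no predecessor
#3=c depends on [1:b]
#4=d depends on [2:d]
#5=b depends on [3:c]
#6=b depends on [5:b]
#7=f depends on [4:d, 6:b]
#8=d depends on [7:f]
sources: [0:b, 2:d]
N(rest) = Σ N(rest − s) over sources s of rest; N(one piece) = 1:
  size 1 → [8]=1
  size 2 → [7,8]=1
  size 3 → [4,7,8]=1  [6,7,8]=1
  size 4 → [2,4,7,8]=1  [4,6,7,8]=2  [5,6,7,8]=1
  size 5 → [2,4,6,7,8]=3  [3,5,6,7,8]=1  [4,5,6,7,8]=3
  size 6 → [1,3,5,6,7,8]=1  [2,4,5,6,7,8]=6  [3,4,5,6,7,8]=4
  size 7 → [0,1,3,5,6,7,8]=1  [1,3,4,5,6,7,8]=5  [2,3,4,5,6,7,8]=10
  first=0(b) contributes 15
  first=2(d) contributes 6
|[w]| = 21

21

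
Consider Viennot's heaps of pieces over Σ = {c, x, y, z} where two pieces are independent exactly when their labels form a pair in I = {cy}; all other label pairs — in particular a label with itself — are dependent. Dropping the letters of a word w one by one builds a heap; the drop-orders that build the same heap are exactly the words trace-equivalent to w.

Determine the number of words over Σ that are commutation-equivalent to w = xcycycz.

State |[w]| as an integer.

0(x) covers ∅
1(c) covers 0:x
2(y) covers 0:x
3(c) covers 1:c
4(y) covers 2:y
5(c) covers 3:c
6(z) covers 4:y, 5:c
floor of heap: 0:x
completions by unplaced set U, small U first (add the entries for U minus each lowest piece of U):
  |U|=1: {6}:1
  |U|=2: {4,6}:1  {5,6}:1
  |U|=3: {2,4,6}:1  {3,5,6}:1  {4,5,6}:2
  |U|=4: {1,3,5,6}:1  {2,4,5,6}:3  {3,4,5,6}:3
  |U|=5: {1,3,4,5,6}:4  {2,3,4,5,6}:6
  start at 0(x): 10

10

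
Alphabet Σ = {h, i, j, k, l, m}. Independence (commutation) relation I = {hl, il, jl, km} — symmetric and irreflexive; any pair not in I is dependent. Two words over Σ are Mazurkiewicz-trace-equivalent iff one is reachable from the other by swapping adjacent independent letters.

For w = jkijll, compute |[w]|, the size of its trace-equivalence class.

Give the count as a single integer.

6

drop 0:j onto floor
drop 1:k onto {0:j}
drop 2:i onto {1:k}
drop 3:j onto {2:i}
drop 4:l onto {1:k}
drop 5:l onto {4:l}
ground layer = {0:j}
drop-orders for the pieces not yet dropped (sum over which currently-grounded one goes next):
  1 to go: {3} 1  {5} 1
  2 to go: {2,3} 1  {3,5} 2  {4,5} 1
  3 to go: {2,3,5} 3  {3,4,5} 3
  4 to go: {2,3,4,5} 6
  if 0:j drops first: 6 orders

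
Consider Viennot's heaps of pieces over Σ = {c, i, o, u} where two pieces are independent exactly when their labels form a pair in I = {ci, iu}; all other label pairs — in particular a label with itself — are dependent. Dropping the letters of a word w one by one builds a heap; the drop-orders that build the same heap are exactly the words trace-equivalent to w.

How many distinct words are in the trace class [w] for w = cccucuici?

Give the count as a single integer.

36

0(c) covers ∅
1(c) covers 0:c
2(c) covers 1:c
3(u) covers 2:c
4(c) covers 3:u
5(u) covers 4:c
6(i) covers ∅
7(c) covers 5:u
8(i) covers 6:i
floor of heap: 0:c, 6:i
completions by unplaced set U, small U first (add the entries for U minus each lowest piece of U):
  |U|=1: {7}:1  {8}:1
  |U|=2: {5,7}:1  {6,8}:1  {7,8}:2
  |U|=3: {4,5,7}:1  {5,7,8}:3  {6,7,8}:3
  |U|=4: {3,4,5,7}:1  {4,5,7,8}:4  {5,6,7,8}:6
  |U|=5: {2,3,4,5,7}:1  {3,4,5,7,8}:5  {4,5,6,7,8}:10
  |U|=6: {1,2,3,4,5,7}:1  {2,3,4,5,7,8}:6  {3,4,5,6,7,8}:15
  |U|=7: {0,1,2,3,4,5,7}:1  {1,2,3,4,5,7,8}:7  {2,3,4,5,6,7,8}:21
  start at 0(c): 28
  start at 6(i): 8
sum over floor = 36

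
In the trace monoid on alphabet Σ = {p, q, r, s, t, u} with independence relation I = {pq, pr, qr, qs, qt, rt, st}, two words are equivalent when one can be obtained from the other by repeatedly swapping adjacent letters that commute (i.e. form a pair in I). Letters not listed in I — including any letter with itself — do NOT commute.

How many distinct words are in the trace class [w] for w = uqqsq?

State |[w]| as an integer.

4

0(u) covers ∅
1(q) covers 0:u
2(q) covers 1:q
3(s) covers 0:u
4(q) covers 2:q
floor of heap: 0:u
completions by unplaced set U, small U first (add the entries for U minus each lowest piece of U):
  |U|=1: {3}:1  {4}:1
  |U|=2: {2,4}:1  {3,4}:2
  |U|=3: {1,2,4}:1  {2,3,4}:3
  start at 0(u): 4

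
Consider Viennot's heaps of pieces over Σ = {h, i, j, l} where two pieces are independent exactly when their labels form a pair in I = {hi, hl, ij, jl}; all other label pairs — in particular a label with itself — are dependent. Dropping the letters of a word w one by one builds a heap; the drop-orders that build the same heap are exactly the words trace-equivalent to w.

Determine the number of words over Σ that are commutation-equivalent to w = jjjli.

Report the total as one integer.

piece 0:j — minimal
piece 1:j rests on {0:j}
piece 2:j rests on {1:j}
piece 3:l — minimal
piece 4:i rests on {3:l}
minimal pieces: {0:j, 3:l}
ways to finish when only these pieces remain (= sum over removing one remaining piece with nothing left below it):
  1 left: {2}→1  {4}→1
  2 left: {1,2}→1  {2,4}→2  {3,4}→1
  3 left: {0,1,2}→1  {1,2,4}→3  {2,3,4}→3
  placing 0:j first → 6 extensions
  placing 3:l first → 4 extensions
total linear extensions = 10

10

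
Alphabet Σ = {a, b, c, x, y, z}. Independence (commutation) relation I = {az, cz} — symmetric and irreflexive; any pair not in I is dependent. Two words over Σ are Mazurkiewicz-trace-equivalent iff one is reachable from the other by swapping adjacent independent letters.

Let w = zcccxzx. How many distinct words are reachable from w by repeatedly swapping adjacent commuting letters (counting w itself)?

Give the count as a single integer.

drop 0:z onto floor
drop 1:c onto floor
drop 2:c onto {1:c}
drop 3:c onto {2:c}
drop 4:x onto {0:z, 3:c}
drop 5:z onto {4:x}
drop 6:x onto {5:z}
ground layer = {0:z, 1:c}
drop-orders for the pieces not yet dropped (sum over which currently-grounded one goes next):
  1 to go: {6} 1
  2 to go: {5,6} 1
  3 to go: {4,5,6} 1
  4 to go: {0,4,5,6} 1  {3,4,5,6} 1
  5 to go: {0,3,4,5,6} 2  {2,3,4,5,6} 1
  if 0:z drops first: 1 orders
  if 1:c drops first: 3 orders
heap linearizations: 4

4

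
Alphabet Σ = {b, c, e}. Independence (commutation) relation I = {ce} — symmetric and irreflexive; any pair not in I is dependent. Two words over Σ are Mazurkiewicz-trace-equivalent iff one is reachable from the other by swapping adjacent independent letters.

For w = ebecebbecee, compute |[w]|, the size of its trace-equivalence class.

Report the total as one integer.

12

drop 0:e onto floor
drop 1:b onto {0:e}
drop 2:e onto {1:b}
drop 3:c onto {1:b}
drop 4:e onto {2:e}
drop 5:b onto {3:c, 4:e}
drop 6:b onto {5:b}
drop 7:e onto {6:b}
drop 8:c onto {6:b}
drop 9:e onto {7:e}
drop 10:e onto {9:e}
ground layer = {0:e}
drop-orders for the pieces not yet dropped (sum over which currently-grounded one goes next):
  1 to go: {8} 1  {10} 1
  2 to go: {8,10} 2  {9,10} 1
  3 to go: {7,9,10} 1  {8,9,10} 3
  4 to go: {7,8,9,10} 4
  5 to go: {6,7,8,9,10} 4
  6 to go: {5,6,7,8,9,10} 4
  7 to go: {3,5,6,7,8,9,10} 4  {4,5,6,7,8,9,10} 4
  8 to go: {2,4,5,6,7,8,9,10} 4  {3,4,5,6,7,8,9,10} 8
  9 to go: {2,3,4,5,6,7,8,9,10} 12
  if 0:e drops first: 12 orders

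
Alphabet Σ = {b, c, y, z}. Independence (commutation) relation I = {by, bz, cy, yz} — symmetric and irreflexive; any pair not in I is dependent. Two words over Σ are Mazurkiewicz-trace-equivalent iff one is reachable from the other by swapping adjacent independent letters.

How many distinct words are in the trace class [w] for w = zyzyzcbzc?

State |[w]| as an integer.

72

0(z) covers ∅
1(y) covers ∅
2(z) covers 0:z
3(y) covers 1:y
4(z) covers 2:z
5(c) covers 4:z
6(b) covers 5:c
7(z) covers 5:c
8(c) covers 6:b, 7:z
floor of heap: 0:z, 1:y
completions by unplaced set U, small U first (add the entries for U minus each lowest piece of U):
  |U|=1: {3}:1  {8}:1
  |U|=2: {1,3}:1  {3,8}:2  {6,8}:1  {7,8}:1
  |U|=3: {1,3,8}:3  {3,6,8}:3  {3,7,8}:3  {6,7,8}:2
  |U|=4: {1,3,6,8}:6  {1,3,7,8}:6  {3,6,7,8}:8  {5,6,7,8}:2
  |U|=5: {1,3,6,7,8}:20  {3,5,6,7,8}:10  {4,5,6,7,8}:2
  |U|=6: {1,3,5,6,7,8}:30  {2,4,5,6,7,8}:2  {3,4,5,6,7,8}:12
  |U|=7: {0,2,4,5,6,7,8}:2  {1,3,4,5,6,7,8}:42  {2,3,4,5,6,7,8}:14
  start at 0(z): 56
  start at 1(y): 16
sum over floor = 72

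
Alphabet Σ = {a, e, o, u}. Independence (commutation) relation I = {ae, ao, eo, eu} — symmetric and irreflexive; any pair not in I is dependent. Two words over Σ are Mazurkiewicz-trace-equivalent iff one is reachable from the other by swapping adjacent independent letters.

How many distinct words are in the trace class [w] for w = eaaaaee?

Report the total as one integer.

35

drop 0:e onto floor
drop 1:a onto floor
drop 2:a onto {1:a}
drop 3:a onto {2:a}
drop 4:a onto {3:a}
drop 5:e onto {0:e}
drop 6:e onto {5:e}
ground layer = {0:e, 1:a}
drop-orders for the pieces not yet dropped (sum over which currently-grounded one goes next):
  1 to go: {4} 1  {6} 1
  2 to go: {3,4} 1  {4,6} 2  {5,6} 1
  3 to go: {0,5,6} 1  {2,3,4} 1  {3,4,6} 3  {4,5,6} 3
  4 to go: {0,4,5,6} 4  {1,2,3,4} 1  {2,3,4,6} 4  {3,4,5,6} 6
  5 to go: {0,3,4,5,6} 10  {1,2,3,4,6} 5  {2,3,4,5,6} 10
  if 0:e drops first: 15 orders
  if 1:a drops first: 20 orders
heap linearizations: 35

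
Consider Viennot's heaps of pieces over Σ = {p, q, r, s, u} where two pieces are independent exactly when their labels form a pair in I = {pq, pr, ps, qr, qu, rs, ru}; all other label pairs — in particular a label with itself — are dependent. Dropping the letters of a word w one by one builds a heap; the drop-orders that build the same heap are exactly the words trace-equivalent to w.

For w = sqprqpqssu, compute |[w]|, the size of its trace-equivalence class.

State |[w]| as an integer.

280

drop 0:s onto floor
drop 1:q onto {0:s}
drop 2:p onto floor
drop 3:r onto floor
drop 4:q onto {1:q}
drop 5:p onto {2:p}
drop 6:q onto {4:q}
drop 7:s onto {6:q}
drop 8:s onto {7:s}
drop 9:u onto {5:p, 8:s}
ground layer = {0:s, 2:p, 3:r}
drop-orders for the pieces not yet dropped (sum over which currently-grounded one goes next):
  1 to go: {3} 1  {9} 1
  2 to go: {3,9} 2  {5,9} 1  {8,9} 1
  3 to go: {2,5,9} 1  {3,5,9} 3  {3,8,9} 3  {5,8,9} 2  {7,8,9} 1
  4 to go: {2,3,5,9} 4  {2,5,8,9} 3  {3,5,8,9} 8  {3,7,8,9} 4  {5,7,8,9} 3  {6,7,8,9} 1
  5 to go: {2,3,5,8,9} 15  {2,5,7,8,9} 6  {3,5,7,8,9} 15  {3,6,7,8,9} 5  {4,6,7,8,9} 1  {5,6,7,8,9} 4
  6 to go: {1,4,6,7,8,9} 1  {2,3,5,7,8,9} 36  {2,5,6,7,8,9} 10  {3,4,6,7,8,9} 6  {3,5,6,7,8,9} 24  {4,5,6,7,8,9} 5
  7 to go: {0,1,4,6,7,8,9} 1  {1,3,4,6,7,8,9} 7  {1,4,5,6,7,8,9} 6  {2,3,5,6,7,8,9} 70  {2,4,5,6,7,8,9} 15  {3,4,5,6,7,8,9} 35
  8 to go: {0,1,3,4,6,7,8,9} 8  {0,1,4,5,6,7,8,9} 7  {1,2,4,5,6,7,8,9} 21  {1,3,4,5,6,7,8,9} 48  {2,3,4,5,6,7,8,9} 120
  if 0:s drops first: 189 orders
  if 2:p drops first: 63 orders
  if 3:r drops first: 28 orders
heap linearizations: 280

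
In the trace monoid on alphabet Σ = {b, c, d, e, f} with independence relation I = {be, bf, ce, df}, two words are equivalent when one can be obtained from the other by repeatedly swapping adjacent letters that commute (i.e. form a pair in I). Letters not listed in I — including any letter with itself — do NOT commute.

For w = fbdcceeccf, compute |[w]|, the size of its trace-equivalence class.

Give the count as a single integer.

0(f) covers ∅
1(b) covers ∅
2(d) covers 1:b
3(c) covers 0:f, 2:d
4(c) covers 3:c
5(e) covers 0:f, 2:d
6(e) covers 5:e
7(c) covers 4:c
8(c) covers 7:c
9(f) covers 6:e, 8:c
floor of heap: 0:f, 1:b
completions by unplaced set U, small U first (add the entries for U minus each lowest piece of U):
  |U|=1: {9}:1
  |U|=2: {6,9}:1  {8,9}:1
  |U|=3: {5,6,9}:1  {6,8,9}:2  {7,8,9}:1
  |U|=4: {4,7,8,9}:1  {5,6,8,9}:3  {6,7,8,9}:3
  |U|=5: {3,4,7,8,9}:1  {4,6,7,8,9}:4  {5,6,7,8,9}:6
  |U|=6: {3,4,6,7,8,9}:5  {4,5,6,7,8,9}:10
  |U|=7: {3,4,5,6,7,8,9}:15
  |U|=8: {0,3,4,5,6,7,8,9}:15  {2,3,4,5,6,7,8,9}:15
  start at 0(f): 15
  start at 1(b): 30
sum over floor = 45

45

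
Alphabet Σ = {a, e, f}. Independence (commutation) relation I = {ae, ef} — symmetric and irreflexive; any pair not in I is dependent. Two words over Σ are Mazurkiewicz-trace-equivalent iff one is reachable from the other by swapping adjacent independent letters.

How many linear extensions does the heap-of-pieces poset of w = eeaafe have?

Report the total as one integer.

20

drop 0:e onto floor
drop 1:e onto {0:e}
drop 2:a onto floor
drop 3:a onto {2:a}
drop 4:f onto {3:a}
drop 5:e onto {1:e}
ground layer = {0:e, 2:a}
drop-orders for the pieces not yet dropped (sum over which currently-grounded one goes next):
  1 to go: {4} 1  {5} 1
  2 to go: {1,5} 1  {3,4} 1  {4,5} 2
  3 to go: {0,1,5} 1  {1,4,5} 3  {2,3,4} 1  {3,4,5} 3
  4 to go: {0,1,4,5} 4  {1,3,4,5} 6  {2,3,4,5} 4
  if 0:e drops first: 10 orders
  if 2:a drops first: 10 orders
heap linearizations: 20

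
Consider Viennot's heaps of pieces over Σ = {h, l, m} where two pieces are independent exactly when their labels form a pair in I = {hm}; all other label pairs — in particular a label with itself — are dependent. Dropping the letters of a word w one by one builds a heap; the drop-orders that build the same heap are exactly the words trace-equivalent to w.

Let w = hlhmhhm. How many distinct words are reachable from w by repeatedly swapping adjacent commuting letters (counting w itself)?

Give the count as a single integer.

drop 0:h onto floor
drop 1:l onto {0:h}
drop 2:h onto {1:l}
drop 3:m onto {1:l}
drop 4:h onto {2:h}
drop 5:h onto {4:h}
drop 6:m onto {3:m}
ground layer = {0:h}
drop-orders for the pieces not yet dropped (sum over which currently-grounded one goes next):
  1 to go: {5} 1  {6} 1
  2 to go: {3,6} 1  {4,5} 1  {5,6} 2
  3 to go: {2,4,5} 1  {3,5,6} 3  {4,5,6} 3
  4 to go: {2,4,5,6} 4  {3,4,5,6} 6
  5 to go: {2,3,4,5,6} 10
  if 0:h drops first: 10 orders

10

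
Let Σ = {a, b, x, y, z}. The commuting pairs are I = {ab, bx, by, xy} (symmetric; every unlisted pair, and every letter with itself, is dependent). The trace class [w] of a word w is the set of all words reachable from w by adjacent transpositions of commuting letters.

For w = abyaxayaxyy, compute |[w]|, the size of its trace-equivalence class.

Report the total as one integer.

33

piece 0:a — minimal
piece 1:b — minimal
piece 2:y rests on {0:a}
piece 3:a rests on {2:y}
piece 4:x rests on {3:a}
piece 5:a rests on {4:x}
piece 6:y rests on {5:a}
piece 7:a rests on {6:y}
piece 8:x rests on {7:a}
piece 9:y rests on {7:a}
piece 10:y rests on {9:y}
minimal pieces: {0:a, 1:b}
ways to finish when only these pieces remain (= sum over removing one remaining piece with nothing left below it):
  1 left: {1}→1  {8}→1  {10}→1
  2 left: {1,8}→2  {1,10}→2  {8,10}→2  {9,10}→1
  3 left: {1,8,10}→6  {1,9,10}→3  {8,9,10}→3
  4 left: {1,8,9,10}→12  {7,8,9,10}→3
  5 left: {1,7,8,9,10}→15  {6,7,8,9,10}→3
  6 left: {1,6,7,8,9,10}→18  {5,6,7,8,9,10}→3
  7 left: {1,5,6,7,8,9,10}→21  {4,5,6,7,8,9,10}→3
  8 left: {1,4,5,6,7,8,9,10}→24  {3,4,5,6,7,8,9,10}→3
  9 left: {1,3,4,5,6,7,8,9,10}→27  {2,3,4,5,6,7,8,9,10}→3
  placing 0:a first → 30 extensions
  placing 1:b first → 3 extensions
total linear extensions = 33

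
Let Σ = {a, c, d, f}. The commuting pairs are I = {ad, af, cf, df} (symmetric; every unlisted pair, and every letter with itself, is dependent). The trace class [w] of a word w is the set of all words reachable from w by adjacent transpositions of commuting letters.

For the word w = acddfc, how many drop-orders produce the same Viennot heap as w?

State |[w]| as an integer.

6

0(a) covers ∅
1(c) covers 0:a
2(d) covers 1:c
3(d) covers 2:d
4(f) covers ∅
5(c) covers 3:d
floor of heap: 0:a, 4:f
completions by unplaced set U, small U first (add the entries for U minus each lowest piece of U):
  |U|=1: {4}:1  {5}:1
  |U|=2: {3,5}:1  {4,5}:2
  |U|=3: {2,3,5}:1  {3,4,5}:3
  |U|=4: {1,2,3,5}:1  {2,3,4,5}:4
  start at 0(a): 5
  start at 4(f): 1
sum over floor = 6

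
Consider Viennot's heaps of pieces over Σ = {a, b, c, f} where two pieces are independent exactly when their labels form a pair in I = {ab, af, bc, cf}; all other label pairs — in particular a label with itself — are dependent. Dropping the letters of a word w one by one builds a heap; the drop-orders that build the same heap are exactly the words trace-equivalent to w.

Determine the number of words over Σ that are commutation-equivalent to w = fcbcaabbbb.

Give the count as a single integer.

210

#0=f has no predecessor
#1=c has no predecessor
#2=b depends on [0:f]
#3=c depends on [1:c]
#4=a depends on [3:c]
#5=a depends on [4:a]
#6=b depends on [2:b]
#7=b depends on [6:b]
#8=b depends on [7:b]
#9=b depends on [8:b]
sources: [0:f, 1:c]
N(rest) = Σ N(rest − s) over sources s of rest; N(one piece) = 1:
  size 1 → [5]=1  [9]=1
  size 2 → [4,5]=1  [5,9]=2  [8,9]=1
  size 3 → [3,4,5]=1  [4,5,9]=3  [5,8,9]=3  [7,8,9]=1
  size 4 → [1,3,4,5]=1  [3,4,5,9]=4  [4,5,8,9]=6  [5,7,8,9]=4  [6,7,8,9]=1
  size 5 → [1,3,4,5,9]=5  [2,6,7,8,9]=1  [3,4,5,8,9]=10  [4,5,7,8,9]=10  [5,6,7,8,9]=5
  size 6 → [0,2,6,7,8,9]=1  [1,3,4,5,8,9]=15  [2,5,6,7,8,9]=6  [3,4,5,7,8,9]=20  [4,5,6,7,8,9]=15
  size 7 → [0,2,5,6,7,8,9]=7  [1,3,4,5,7,8,9]=35  [2,4,5,6,7,8,9]=21  [3,4,5,6,7,8,9]=35
  size 8 → [0,2,4,5,6,7,8,9]=28  [1,3,4,5,6,7,8,9]=70  [2,3,4,5,6,7,8,9]=56
  first=0(f) contributes 126
  first=1(c) contributes 84
|[w]| = 210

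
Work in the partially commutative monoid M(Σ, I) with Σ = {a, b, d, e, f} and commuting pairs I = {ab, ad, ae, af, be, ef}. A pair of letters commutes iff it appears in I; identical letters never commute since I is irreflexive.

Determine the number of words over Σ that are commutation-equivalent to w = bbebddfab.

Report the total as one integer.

36

#0=b has no predecessor
#1=b depends on [0:b]
#2=e has no predecessor
#3=b depends on [1:b]
#4=d depends on [2:e, 3:b]
#5=d depends on [4:d]
#6=f depends on [5:d]
#7=a has no predecessor
#8=b depends on [6:f]
sources: [0:b, 2:e, 7:a]
N(rest) = Σ N(rest − s) over sources s of rest; N(one piece) = 1:
  size 1 → [7]=1  [8]=1
  size 2 → [6,8]=1  [7,8]=2
  size 3 → [5,6,8]=1  [6,7,8]=3
  size 4 → [4,5,6,8]=1  [5,6,7,8]=4
  size 5 → [2,4,5,6,8]=1  [3,4,5,6,8]=1  [4,5,6,7,8]=5
  size 6 → [1,3,4,5,6,8]=1  [2,3,4,5,6,8]=2  [2,4,5,6,7,8]=6  [3,4,5,6,7,8]=6
  size 7 → [0,1,3,4,5,6,8]=1  [1,2,3,4,5,6,8]=3  [1,3,4,5,6,7,8]=7  [2,3,4,5,6,7,8]=14
  first=0(b) contributes 24
  first=2(e) contributes 8
  first=7(a) contributes 4
|[w]| = 36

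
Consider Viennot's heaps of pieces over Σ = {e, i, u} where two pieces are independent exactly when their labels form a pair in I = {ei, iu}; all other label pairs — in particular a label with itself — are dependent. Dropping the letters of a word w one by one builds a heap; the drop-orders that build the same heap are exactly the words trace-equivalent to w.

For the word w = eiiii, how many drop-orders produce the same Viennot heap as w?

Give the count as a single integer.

5

piece 0:e — minimal
piece 1:i — minimal
piece 2:i rests on {1:i}
piece 3:i rests on {2:i}
piece 4:i rests on {3:i}
minimal pieces: {0:e, 1:i}
ways to finish when only these pieces remain (= sum over removing one remaining piece with nothing left below it):
  1 left: {0}→1  {4}→1
  2 left: {0,4}→2  {3,4}→1
  3 left: {0,3,4}→3  {2,3,4}→1
  placing 0:e first → 1 extensions
  placing 1:i first → 4 extensions
total linear extensions = 5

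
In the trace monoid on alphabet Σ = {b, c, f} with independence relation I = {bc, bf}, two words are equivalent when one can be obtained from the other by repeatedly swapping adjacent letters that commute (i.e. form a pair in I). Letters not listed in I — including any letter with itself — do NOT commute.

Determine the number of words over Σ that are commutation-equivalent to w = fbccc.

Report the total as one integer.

5

piece 0:f — minimal
piece 1:b — minimal
piece 2:c rests on {0:f}
piece 3:c rests on {2:c}
piece 4:c rests on {3:c}
minimal pieces: {0:f, 1:b}
ways to finish when only these pieces remain (= sum over removing one remaining piece with nothing left below it):
  1 left: {1}→1  {4}→1
  2 left: {1,4}→2  {3,4}→1
  3 left: {1,3,4}→3  {2,3,4}→1
  placing 0:f first → 4 extensions
  placing 1:b first → 1 extensions
total linear extensions = 5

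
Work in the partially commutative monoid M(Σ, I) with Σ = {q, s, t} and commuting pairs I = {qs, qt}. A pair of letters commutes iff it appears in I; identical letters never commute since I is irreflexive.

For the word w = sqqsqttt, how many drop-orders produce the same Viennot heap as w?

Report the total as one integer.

0(s) covers ∅
1(q) covers ∅
2(q) covers 1:q
3(s) covers 0:s
4(q) covers 2:q
5(t) covers 3:s
6(t) covers 5:t
7(t) covers 6:t
floor of heap: 0:s, 1:q
completions by unplaced set U, small U first (add the entries for U minus each lowest piece of U):
  |U|=1: {4}:1  {7}:1
  |U|=2: {2,4}:1  {4,7}:2  {6,7}:1
  |U|=3: {1,2,4}:1  {2,4,7}:3  {4,6,7}:3  {5,6,7}:1
  |U|=4: {1,2,4,7}:4  {2,4,6,7}:6  {3,5,6,7}:1  {4,5,6,7}:4
  |U|=5: {0,3,5,6,7}:1  {1,2,4,6,7}:10  {2,4,5,6,7}:10  {3,4,5,6,7}:5
  |U|=6: {0,3,4,5,6,7}:6  {1,2,4,5,6,7}:20  {2,3,4,5,6,7}:15
  start at 0(s): 35
  start at 1(q): 21
sum over floor = 56

56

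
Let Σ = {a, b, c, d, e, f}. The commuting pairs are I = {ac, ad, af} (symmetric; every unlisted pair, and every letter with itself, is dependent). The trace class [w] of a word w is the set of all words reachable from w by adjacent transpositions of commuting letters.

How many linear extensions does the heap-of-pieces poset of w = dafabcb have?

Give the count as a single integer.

piece 0:d — minimal
piece 1:a — minimal
piece 2:f rests on {0:d}
piece 3:a rests on {1:a}
piece 4:b rests on {2:f, 3:a}
piece 5:c rests on {4:b}
piece 6:b rests on {5:c}
minimal pieces: {0:d, 1:a}
ways to finish when only these pieces remain (= sum over removing one remaining piece with nothing left below it):
  1 left: {6}→1
  2 left: {5,6}→1
  3 left: {4,5,6}→1
  4 left: {2,4,5,6}→1  {3,4,5,6}→1
  5 left: {0,2,4,5,6}→1  {1,3,4,5,6}→1  {2,3,4,5,6}→2
  placing 0:d first → 3 extensions
  placing 1:a first → 3 extensions
total linear extensions = 6

6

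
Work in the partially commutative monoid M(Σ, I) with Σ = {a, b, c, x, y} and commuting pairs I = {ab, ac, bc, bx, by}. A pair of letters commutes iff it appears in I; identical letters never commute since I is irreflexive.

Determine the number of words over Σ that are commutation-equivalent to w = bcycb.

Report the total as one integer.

drop 0:b onto floor
drop 1:c onto floor
drop 2:y onto {1:c}
drop 3:c onto {2:y}
drop 4:b onto {0:b}
ground layer = {0:b, 1:c}
drop-orders for the pieces not yet dropped (sum over which currently-grounded one goes next):
  1 to go: {3} 1  {4} 1
  2 to go: {0,4} 1  {2,3} 1  {3,4} 2
  3 to go: {0,3,4} 3  {1,2,3} 1  {2,3,4} 3
  if 0:b drops first: 4 orders
  if 1:c drops first: 6 orders
heap linearizations: 10

10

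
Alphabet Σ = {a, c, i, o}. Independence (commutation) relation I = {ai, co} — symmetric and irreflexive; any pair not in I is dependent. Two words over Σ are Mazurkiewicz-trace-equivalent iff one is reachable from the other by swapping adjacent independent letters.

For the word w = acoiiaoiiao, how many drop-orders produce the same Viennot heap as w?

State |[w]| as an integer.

18

drop 0:a onto floor
drop 1:c onto {0:a}
drop 2:o onto {0:a}
drop 3:i onto {1:c, 2:o}
drop 4:i onto {3:i}
drop 5:a onto {1:c, 2:o}
drop 6:o onto {4:i, 5:a}
drop 7:i onto {6:o}
drop 8:i onto {7:i}
drop 9:a onto {6:o}
drop 10:o onto {8:i, 9:a}
ground layer = {0:a}
drop-orders for the pieces not yet dropped (sum over which currently-grounded one goes next):
  1 to go: {10} 1
  2 to go: {8,10} 1  {9,10} 1
  3 to go: {7,8,10} 1  {8,9,10} 2
  4 to go: {7,8,9,10} 3
  5 to go: {6,7,8,9,10} 3
  6 to go: {4,6,7,8,9,10} 3  {5,6,7,8,9,10} 3
  7 to go: {3,4,6,7,8,9,10} 3  {4,5,6,7,8,9,10} 6
  8 to go: {3,4,5,6,7,8,9,10} 9
  9 to go: {1,3,4,5,6,7,8,9,10} 9  {2,3,4,5,6,7,8,9,10} 9
  if 0:a drops first: 18 orders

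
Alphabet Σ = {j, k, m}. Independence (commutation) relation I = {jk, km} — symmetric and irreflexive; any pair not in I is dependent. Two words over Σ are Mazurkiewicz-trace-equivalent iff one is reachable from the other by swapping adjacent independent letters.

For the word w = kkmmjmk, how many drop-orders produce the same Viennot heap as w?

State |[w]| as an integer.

0(k) covers ∅
1(k) covers 0:k
2(m) covers ∅
3(m) covers 2:m
4(j) covers 3:m
5(m) covers 4:j
6(k) covers 1:k
floor of heap: 0:k, 2:m
completions by unplaced set U, small U first (add the entries for U minus each lowest piece of U):
  |U|=1: {5}:1  {6}:1
  |U|=2: {1,6}:1  {4,5}:1  {5,6}:2
  |U|=3: {0,1,6}:1  {1,5,6}:3  {3,4,5}:1  {4,5,6}:3
  |U|=4: {0,1,5,6}:4  {1,4,5,6}:6  {2,3,4,5}:1  {3,4,5,6}:4
  |U|=5: {0,1,4,5,6}:10  {1,3,4,5,6}:10  {2,3,4,5,6}:5
  start at 0(k): 15
  start at 2(m): 20
sum over floor = 35

35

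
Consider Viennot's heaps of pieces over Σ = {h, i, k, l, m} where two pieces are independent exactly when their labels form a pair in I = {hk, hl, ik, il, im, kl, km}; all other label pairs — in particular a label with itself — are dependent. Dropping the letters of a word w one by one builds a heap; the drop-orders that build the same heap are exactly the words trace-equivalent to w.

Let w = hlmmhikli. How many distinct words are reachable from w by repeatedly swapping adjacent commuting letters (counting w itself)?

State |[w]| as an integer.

piece 0:h — minimal
piece 1:l — minimal
piece 2:m rests on {0:h, 1:l}
piece 3:m rests on {2:m}
piece 4:h rests on {3:m}
piece 5:i rests on {4:h}
piece 6:k — minimal
piece 7:l rests on {3:m}
piece 8:i rests on {5:i}
minimal pieces: {0:h, 1:l, 6:k}
ways to finish when only these pieces remain (= sum over removing one remaining piece with nothing left below it):
  1 left: {6}→1  {7}→1  {8}→1
  2 left: {5,8}→1  {6,7}→2  {6,8}→2  {7,8}→2
  3 left: {4,5,8}→1  {5,6,8}→3  {5,7,8}→3  {6,7,8}→6
  4 left: {4,5,6,8}→4  {4,5,7,8}→4  {5,6,7,8}→12
  5 left: {3,4,5,7,8}→4  {4,5,6,7,8}→20
  6 left: {2,3,4,5,7,8}→4  {3,4,5,6,7,8}→24
  7 left: {0,2,3,4,5,7,8}→4  {1,2,3,4,5,7,8}→4  {2,3,4,5,6,7,8}→28
  placing 0:h first → 32 extensions
  placing 1:l first → 32 extensions
  placing 6:k first → 8 extensions
total linear extensions = 72

72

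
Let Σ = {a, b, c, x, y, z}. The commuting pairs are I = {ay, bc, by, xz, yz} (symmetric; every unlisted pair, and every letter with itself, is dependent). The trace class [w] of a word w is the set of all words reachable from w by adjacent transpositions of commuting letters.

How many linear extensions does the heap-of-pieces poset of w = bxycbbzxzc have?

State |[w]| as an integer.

drop 0:b onto floor
drop 1:x onto {0:b}
drop 2:y onto {1:x}
drop 3:c onto {2:y}
drop 4:b onto {1:x}
drop 5:b onto {4:b}
drop 6:z onto {3:c, 5:b}
drop 7:x onto {3:c, 5:b}
drop 8:z onto {6:z}
drop 9:c onto {7:x, 8:z}
ground layer = {0:b}
drop-orders for the pieces not yet dropped (sum over which currently-grounded one goes next):
  1 to go: {9} 1
  2 to go: {7,9} 1  {8,9} 1
  3 to go: {6,8,9} 1  {7,8,9} 2
  4 to go: {6,7,8,9} 3
  5 to go: {3,6,7,8,9} 3  {5,6,7,8,9} 3
  6 to go: {2,3,6,7,8,9} 3  {3,5,6,7,8,9} 6  {4,5,6,7,8,9} 3
  7 to go: {2,3,5,6,7,8,9} 9  {3,4,5,6,7,8,9} 9
  8 to go: {2,3,4,5,6,7,8,9} 18
  if 0:b drops first: 18 orders

18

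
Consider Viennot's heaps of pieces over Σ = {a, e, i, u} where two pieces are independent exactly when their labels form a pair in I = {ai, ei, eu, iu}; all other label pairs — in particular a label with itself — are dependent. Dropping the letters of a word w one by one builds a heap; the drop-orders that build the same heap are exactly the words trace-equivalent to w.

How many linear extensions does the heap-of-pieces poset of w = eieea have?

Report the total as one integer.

5

drop 0:e onto floor
drop 1:i onto floor
drop 2:e onto {0:e}
drop 3:e onto {2:e}
drop 4:a onto {3:e}
ground layer = {0:e, 1:i}
drop-orders for the pieces not yet dropped (sum over which currently-grounded one goes next):
  1 to go: {1} 1  {4} 1
  2 to go: {1,4} 2  {3,4} 1
  3 to go: {1,3,4} 3  {2,3,4} 1
  if 0:e drops first: 4 orders
  if 1:i drops first: 1 orders
heap linearizations: 5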